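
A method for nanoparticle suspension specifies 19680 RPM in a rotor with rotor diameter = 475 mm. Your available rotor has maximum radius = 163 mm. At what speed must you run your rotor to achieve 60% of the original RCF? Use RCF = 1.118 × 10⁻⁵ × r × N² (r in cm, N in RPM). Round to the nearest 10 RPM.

≈ 18400 RPM

Original rotor: r = 475 mm / 2 = 237.5 mm = 23.75 cm
RCF_original = 1.118 × 10⁻⁵ × 23.75 × (19680)² = 1.118 × 10⁻⁵ × 23.75 × 387,302,400 ≈ 102,838.5 × g
Target RCF = 0.6 × 102,838.5 ≈ 61,703.1 × g
Your rotor: r = 163 mm = 16.3 cm
61,703.1 = 1.118 × 10⁻⁵ × 16.3 × N²
N² = 61,703.1 / (18.2234 × 10⁻⁵) = 338,592,689
N ≈ √338,592,689 ≈ 18,400.9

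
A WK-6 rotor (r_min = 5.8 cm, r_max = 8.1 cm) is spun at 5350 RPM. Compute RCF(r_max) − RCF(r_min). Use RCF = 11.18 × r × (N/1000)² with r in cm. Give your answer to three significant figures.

736 × g

ΔRCF = 11.18 × (r_max − r_min) × (N/1000)² = 11.18 × 2.3 × 28.6225 ≈ 736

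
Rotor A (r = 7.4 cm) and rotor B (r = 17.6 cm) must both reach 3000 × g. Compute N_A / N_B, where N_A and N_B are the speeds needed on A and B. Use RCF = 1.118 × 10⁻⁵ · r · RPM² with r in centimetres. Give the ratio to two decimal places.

At fixed RCF, N ∝ 1/√r, so N_A/N_B = √(r_B/r_A) = √(17.6/7.4) = √2.378378 = 1.5422.

1.54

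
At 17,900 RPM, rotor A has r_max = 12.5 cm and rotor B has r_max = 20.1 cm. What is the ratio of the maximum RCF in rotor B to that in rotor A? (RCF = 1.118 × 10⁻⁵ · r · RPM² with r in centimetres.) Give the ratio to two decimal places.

1.61

At fixed N, RCF ∝ r, so RCF_B/RCF_A = r_B/r_A = 20.1 / 12.5 = 1.6080.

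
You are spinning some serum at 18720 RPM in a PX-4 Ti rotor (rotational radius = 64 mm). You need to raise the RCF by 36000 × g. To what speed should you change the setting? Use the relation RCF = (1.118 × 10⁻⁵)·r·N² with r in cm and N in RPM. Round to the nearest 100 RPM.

N₂ ≈ 29200 RPM

r = 64 mm = 6.4 cm
Current RCF = 1.118 × 10⁻⁵ × 6.4 × (18720)² = 1.118 × 10⁻⁵ × 6.4 × 350,438,400 ≈ 25,074.6 × g
Target RCF = 25,074.6 + 36,000 = 61,074.6 × g
N² = 61,074.6 / (7.1552 × 10⁻⁵) = 853,569,432
N ≈ √853,569,432 ≈ 29,215.9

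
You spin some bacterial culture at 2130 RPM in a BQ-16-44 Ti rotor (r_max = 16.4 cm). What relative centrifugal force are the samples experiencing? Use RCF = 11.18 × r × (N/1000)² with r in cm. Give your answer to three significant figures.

RCF ≈ 832 × g

RCF = 11.18 × 16.4 × (2.13)² = 11.18 × 16.4 × 4.5369 ≈ 831.8 × g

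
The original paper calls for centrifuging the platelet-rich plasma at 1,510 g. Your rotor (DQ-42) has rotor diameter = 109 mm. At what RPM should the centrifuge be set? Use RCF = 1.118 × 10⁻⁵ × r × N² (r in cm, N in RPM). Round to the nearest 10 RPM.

4980 RPM

r = 109 mm / 2 = 54.5 mm = 5.45 cm
RCF = 1.118 × 10⁻⁵ × r × N²
1,510 = 1.118 × 10⁻⁵ × 5.45 × N²
N² = 1,510 / (6.0931 × 10⁻⁵) = 24,782,131
N ≈ √24,782,131 ≈ 4,978.2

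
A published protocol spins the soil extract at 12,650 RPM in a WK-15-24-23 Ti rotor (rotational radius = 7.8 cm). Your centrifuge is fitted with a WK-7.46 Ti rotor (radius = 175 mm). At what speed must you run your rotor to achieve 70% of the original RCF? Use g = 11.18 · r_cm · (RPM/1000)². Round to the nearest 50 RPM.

7050 RPM

RCF_original = 11.18 × 7.8 × (12.65)² = 11.18 × 7.8 × 160.0225 ≈ 13,954.6 × g
Target RCF = 0.7 × 13,954.6 ≈ 9,768.2 × g
Your rotor: r = 175 mm = 17.5 cm
9,768.2 = 11.18 × 17.5 × (N/1000)²
(N/1000)² = 9,768.2 / 195.65 = 49.92691
N = 1000 × √49.92691 ≈ 7,065.9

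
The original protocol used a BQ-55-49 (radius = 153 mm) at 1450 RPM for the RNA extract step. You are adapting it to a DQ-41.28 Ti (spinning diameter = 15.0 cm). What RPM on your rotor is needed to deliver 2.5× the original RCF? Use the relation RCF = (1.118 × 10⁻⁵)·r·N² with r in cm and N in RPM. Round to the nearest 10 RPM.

Original rotor: r = 153 mm = 15.3 cm
RCF = 1.118 × 10⁻⁵ × r × N²
RCF_original = 1.118 × 10⁻⁵ × 15.3 × (1450)² = 1.118 × 10⁻⁵ × 15.3 × 2,102,500 ≈ 359.6 × g
Target RCF = 2.5 × 359.6 ≈ 899 × g
Your rotor: r = 15.0 / 2 = 7.5 cm
899 = 1.118 × 10⁻⁵ × 7.5 × N²
N² = 899 / (8.385 × 10⁻⁵) = 10,721,527
N ≈ √10,721,527 ≈ 3,274.4

3270 RPM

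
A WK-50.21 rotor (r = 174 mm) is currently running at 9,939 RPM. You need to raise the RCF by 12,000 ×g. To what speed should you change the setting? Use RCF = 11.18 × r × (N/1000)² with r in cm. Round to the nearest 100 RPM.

r = 174 mm = 17.4 cm
Current RCF = 11.18 × 17.4 × (9.939)² = 11.18 × 17.4 × 98.783721 ≈ 19,216.6 × g
Target RCF = 19,216.6 + 12,000 = 31,216.6 × g
(N/1000)² = 31,216.6 / 194.532 = 160.4703
N = 1000 × √160.4703 ≈ 12,667.7

≈ 12700 RPM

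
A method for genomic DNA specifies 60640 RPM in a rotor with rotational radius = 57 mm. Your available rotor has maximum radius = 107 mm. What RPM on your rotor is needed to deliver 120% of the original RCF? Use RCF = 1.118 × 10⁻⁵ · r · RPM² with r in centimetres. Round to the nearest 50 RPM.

Original rotor: r = 57 mm = 5.7 cm
RCF = 1.118 × 10⁻⁵ × r × N²
RCF_original = 1.118 × 10⁻⁵ × 5.7 × (60640)² = 1.118 × 10⁻⁵ × 5.7 × 3,677,209,600 ≈ 234,333.9 × g
Target RCF = 1.2 × 234,333.9 ≈ 281,200.7 × g
Your rotor: r = 107 mm = 10.7 cm
281,200.7 = 1.118 × 10⁻⁵ × 10.7 × N²
N² = 281,200.7 / (11.9626 × 10⁻⁵) = 2,350,665,407
N ≈ √2,350,665,407 ≈ 48,483.7

≈ 48500 RPM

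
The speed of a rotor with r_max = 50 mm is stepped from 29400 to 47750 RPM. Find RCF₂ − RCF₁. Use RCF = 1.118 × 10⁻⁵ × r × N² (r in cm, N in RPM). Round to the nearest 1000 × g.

≈ 79000 ×g

r = 50 mm = 5.0 cm
RCF₁ = 1.118 × 10⁻⁵ × 5 × (29400)² = 1.118 × 10⁻⁵ × 5 × 864,360,000 ≈ 48,317.7 × g
RCF₂ = 1.118 × 10⁻⁵ × 5 × (47750)² = 1.118 × 10⁻⁵ × 5 × 2,280,062,500 ≈ 127,455.5 × g
Increase = 127,455.5 − 48,317.7 = 79,137.8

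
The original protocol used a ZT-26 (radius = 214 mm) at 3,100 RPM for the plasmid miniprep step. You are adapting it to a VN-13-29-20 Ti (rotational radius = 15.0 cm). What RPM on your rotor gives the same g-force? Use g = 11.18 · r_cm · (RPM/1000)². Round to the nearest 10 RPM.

≈ 3700 RPM

Original rotor: r = 214 mm = 21.4 cm
RCF_original = 11.18 × 21.4 × (3.1)² = 11.18 × 21.4 × 9.61 ≈ 2,299.2 × g
2,299.2 = 11.18 × 15 × (N/1000)²
(N/1000)² = 2,299.2 / 167.7 = 13.7102
N = 1000 × √13.7102 ≈ 3,702.7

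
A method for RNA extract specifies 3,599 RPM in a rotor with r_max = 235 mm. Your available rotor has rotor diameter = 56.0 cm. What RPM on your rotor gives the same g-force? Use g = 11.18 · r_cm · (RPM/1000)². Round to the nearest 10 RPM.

Original rotor: r = 235 mm = 23.5 cm
RCF = 11.18 × r × (N/1000)²
RCF_original = 11.18 × 23.5 × (3.599)² = 11.18 × 23.5 × 12.952801 ≈ 3,403.1 × g
Your rotor: r = 56.0 / 2 = 28 cm
3,403.1 = 11.18 × 28 × (N/1000)²
(N/1000)² = 3,403.1 / 313.04 = 10.87113
N = 1000 × √10.87113 ≈ 3,297.1

3300 RPM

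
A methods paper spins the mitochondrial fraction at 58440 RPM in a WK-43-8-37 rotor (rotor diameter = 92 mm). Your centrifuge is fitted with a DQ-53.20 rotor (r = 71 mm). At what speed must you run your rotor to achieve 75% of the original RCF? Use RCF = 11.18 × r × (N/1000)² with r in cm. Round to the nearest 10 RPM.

≈ 40740 RPM

Original rotor: r = 92 mm / 2 = 46 mm = 4.6 cm
RCF = 11.18 × r × (N/1000)²
RCF_original = 11.18 × 4.6 × (58.44)² = 11.18 × 4.6 × 3,415.2336 ≈ 175,638.6 × g
Target RCF = 0.75 × 175,638.6 ≈ 131,729 × g
Your rotor: r = 71 mm = 7.1 cm
131,729 = 11.18 × 7.1 × (N/1000)²
(N/1000)² = 131,729 / 79.378 = 1659.515
N = 1000 × √1659.515 ≈ 40,737.1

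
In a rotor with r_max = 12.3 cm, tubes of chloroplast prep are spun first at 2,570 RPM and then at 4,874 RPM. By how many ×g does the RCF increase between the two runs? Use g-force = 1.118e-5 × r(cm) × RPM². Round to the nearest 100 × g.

2400 ×g

RCF₁ = 1.118 × 10⁻⁵ × 12.3 × (2570)² = 1.118 × 10⁻⁵ × 12.3 × 6,604,900 ≈ 908.3 × g
RCF₂ = 1.118 × 10⁻⁵ × 12.3 × (4874)² = 1.118 × 10⁻⁵ × 12.3 × 23,755,876 ≈ 3,266.8 × g
Increase = 3,266.8 − 908.3 = 2,358.5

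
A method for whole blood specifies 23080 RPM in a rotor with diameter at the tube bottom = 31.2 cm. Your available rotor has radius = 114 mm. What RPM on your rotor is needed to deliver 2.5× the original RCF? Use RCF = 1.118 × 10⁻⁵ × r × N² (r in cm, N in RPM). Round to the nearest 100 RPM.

Original rotor: r = 31.2 / 2 = 15.6 cm
RCF_original = 1.118 × 10⁻⁵ × 15.6 × (23080)² = 1.118 × 10⁻⁵ × 15.6 × 532,686,400 ≈ 92,904.8 × g
Target RCF = 2.5 × 92,904.8 ≈ 232,262 × g
Your rotor: r = 114 mm = 11.4 cm
232,262 = 1.118 × 10⁻⁵ × 11.4 × N²
N² = 232,262 / (12.7452 × 10⁻⁵) = 1,822,348,806
N ≈ √1,822,348,806 ≈ 42,689.0

42700 RPM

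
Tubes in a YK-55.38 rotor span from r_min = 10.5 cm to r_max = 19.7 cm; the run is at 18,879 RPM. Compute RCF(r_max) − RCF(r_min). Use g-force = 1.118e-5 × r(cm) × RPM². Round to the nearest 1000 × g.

≈ 37000 ×g

ΔRCF = 1.118 × 10⁻⁵ × (r_max − r_min) × N² = 1.118 × 10⁻⁵ × 9.2 × 356,416,641 ≈ 36,659.6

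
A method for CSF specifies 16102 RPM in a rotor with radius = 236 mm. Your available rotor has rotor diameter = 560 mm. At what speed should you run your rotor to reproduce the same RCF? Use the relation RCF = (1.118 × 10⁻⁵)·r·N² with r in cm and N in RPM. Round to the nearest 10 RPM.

Original rotor: r = 236 mm = 23.6 cm
RCF_original = 1.118 × 10⁻⁵ × 23.6 × (16102)² = 1.118 × 10⁻⁵ × 23.6 × 259,274,404 ≈ 68,409 × g
Your rotor: r = 560 mm / 2 = 280 mm = 28 cm
68,409 = 1.118 × 10⁻⁵ × 28 × N²
N² = 68,409 / (31.304 × 10⁻⁵) = 218,531,178
N ≈ √218,531,178 ≈ 14,782.8

14780 RPM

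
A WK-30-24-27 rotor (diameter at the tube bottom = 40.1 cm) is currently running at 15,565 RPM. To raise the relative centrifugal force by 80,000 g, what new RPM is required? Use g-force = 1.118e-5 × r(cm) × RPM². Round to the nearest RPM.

r = 40.1 / 2 = 20.05 cm
Current RCF = 1.118 × 10⁻⁵ × 20.05 × (15565)² = 1.118 × 10⁻⁵ × 20.05 × 242,269,225 ≈ 54,306.8 × g
Target RCF = 54,306.8 + 80,000 = 134,306.8 × g
N² = 134,306.8 / (22.4159 × 10⁻⁵) = 599,158,633
N ≈ √599,158,633 ≈ 24,477.7

24478 RPM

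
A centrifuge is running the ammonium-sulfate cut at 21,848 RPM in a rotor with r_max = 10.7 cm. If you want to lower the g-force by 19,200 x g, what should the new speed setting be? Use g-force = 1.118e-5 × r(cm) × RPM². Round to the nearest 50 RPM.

Current RCF = 1.118 × 10⁻⁵ × 10.7 × (21848)² = 1.118 × 10⁻⁵ × 10.7 × 477,335,104 ≈ 57,101.7 × g
Target RCF = 57,101.7 − 19,200 = 37,901.7 × g
N² = 37,901.7 / (11.9626 × 10⁻⁵) = 316,834,969
N ≈ √316,834,969 ≈ 17,799.9

17800 RPM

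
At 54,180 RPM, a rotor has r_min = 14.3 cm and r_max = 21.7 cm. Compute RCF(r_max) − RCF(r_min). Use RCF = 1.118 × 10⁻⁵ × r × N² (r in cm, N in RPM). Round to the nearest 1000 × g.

RCF_max = 1.118 × 10⁻⁵ × 21.7 × (54180)² = 1.118 × 10⁻⁵ × 21.7 × 2,935,472,400 ≈ 712,163.2 × g
RCF_min = 1.118 × 10⁻⁵ × 14.3 × (54180)² = 1.118 × 10⁻⁵ × 14.3 × 2,935,472,400 ≈ 469,305.7 × g
ΔRCF = 712,163.2 − 469,305.7 = 242,857.5

ΔRCF ≈ 243000 × g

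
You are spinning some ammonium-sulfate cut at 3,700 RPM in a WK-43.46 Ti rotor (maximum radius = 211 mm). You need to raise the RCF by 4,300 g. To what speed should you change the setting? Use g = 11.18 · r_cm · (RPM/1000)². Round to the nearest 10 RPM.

5650 RPM

r = 211 mm = 21.1 cm
Current RCF = 11.18 × 21.1 × (3.7)² = 11.18 × 21.1 × 13.69 ≈ 3,229.4 × g
Target RCF = 3,229.4 + 4,300 = 7,529.4 × g
(N/1000)² = 7,529.4 / 235.898 = 31.91803
N = 1000 × √31.91803 ≈ 5,649.6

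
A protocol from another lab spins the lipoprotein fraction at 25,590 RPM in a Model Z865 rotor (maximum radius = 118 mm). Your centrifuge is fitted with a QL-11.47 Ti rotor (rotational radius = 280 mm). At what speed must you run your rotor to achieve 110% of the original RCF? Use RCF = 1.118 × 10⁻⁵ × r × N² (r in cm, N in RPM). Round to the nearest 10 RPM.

17420 RPM

Original rotor: r = 118 mm = 11.8 cm
RCF_original = 1.118 × 10⁻⁵ × 11.8 × (25590)² = 1.118 × 10⁻⁵ × 11.8 × 654,848,100 ≈ 86,390.2 × g
Target RCF = 1.1 × 86,390.2 ≈ 95,029.2 × g
Your rotor: r = 280 mm = 28.0 cm
95,029.2 = 1.118 × 10⁻⁵ × 28 × N²
N² = 95,029.2 / (31.304 × 10⁻⁵) = 303,568,873
N ≈ √303,568,873 ≈ 17,423.2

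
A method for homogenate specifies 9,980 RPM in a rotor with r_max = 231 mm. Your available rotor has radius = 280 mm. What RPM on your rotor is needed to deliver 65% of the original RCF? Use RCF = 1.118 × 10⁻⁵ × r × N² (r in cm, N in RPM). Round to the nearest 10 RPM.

7310 RPM

Original rotor: r = 231 mm = 23.1 cm
RCF_original = 1.118 × 10⁻⁵ × 23.1 × (9980)² = 1.118 × 10⁻⁵ × 23.1 × 99,600,400 ≈ 25,722.6 × g
Target RCF = 0.65 × 25,722.6 ≈ 16,719.7 × g
Your rotor: r = 280 mm = 28.0 cm
16,719.7 = 1.118 × 10⁻⁵ × 28 × N²
N² = 16,719.7 / (31.304 × 10⁻⁵) = 53,410,746
N ≈ √53,410,746 ≈ 7,308.3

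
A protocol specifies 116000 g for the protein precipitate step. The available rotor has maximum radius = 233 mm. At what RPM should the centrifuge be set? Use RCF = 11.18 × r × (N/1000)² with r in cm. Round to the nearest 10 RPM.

21100 RPM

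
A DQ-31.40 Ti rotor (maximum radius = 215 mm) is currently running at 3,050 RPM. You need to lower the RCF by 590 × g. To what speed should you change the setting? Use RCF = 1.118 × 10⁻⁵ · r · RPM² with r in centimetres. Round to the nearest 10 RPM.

r = 215 mm = 21.5 cm
Current RCF = 1.118 × 10⁻⁵ × 21.5 × (3050)² = 1.118 × 10⁻⁵ × 21.5 × 9,302,500 ≈ 2,236 × g
Target RCF = 2,236 − 590 = 1,646 × g
N² = 1,646 / (24.037 × 10⁻⁵) = 6,847,776
N ≈ √6,847,776 ≈ 2,616.8

≈ 2620 RPM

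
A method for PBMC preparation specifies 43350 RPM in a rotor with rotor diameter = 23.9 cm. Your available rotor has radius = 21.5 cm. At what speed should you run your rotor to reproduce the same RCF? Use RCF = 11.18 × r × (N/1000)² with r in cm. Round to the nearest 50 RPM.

≈ 32300 RPM

Original rotor: r = 23.9 / 2 = 11.95 cm
RCF = 11.18 × r × (N/1000)²
RCF_original = 11.18 × 11.95 × (43.35)² = 11.18 × 11.95 × 1,879.2225 ≈ 251,066 × g
251,066 = 11.18 × 21.5 × (N/1000)²
(N/1000)² = 251,066 / 240.37 = 1044.498
N = 1000 × √1044.498 ≈ 32,318.7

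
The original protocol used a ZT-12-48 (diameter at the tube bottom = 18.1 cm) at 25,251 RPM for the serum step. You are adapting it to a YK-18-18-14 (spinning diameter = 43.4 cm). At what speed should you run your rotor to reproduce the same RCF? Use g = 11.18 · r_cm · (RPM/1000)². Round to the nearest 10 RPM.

16310 RPM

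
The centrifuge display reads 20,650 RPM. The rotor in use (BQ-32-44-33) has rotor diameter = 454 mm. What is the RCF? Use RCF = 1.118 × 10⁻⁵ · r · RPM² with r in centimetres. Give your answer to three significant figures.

r = 454 mm / 2 = 227 mm = 22.7 cm
RCF = 1.118 × 10⁻⁵ × r × N²
RCF = 1.118 × 10⁻⁵ × 22.7 × (20650)² = 1.118 × 10⁻⁵ × 22.7 × 426,422,500 ≈ 108,220.1 × g

108000 g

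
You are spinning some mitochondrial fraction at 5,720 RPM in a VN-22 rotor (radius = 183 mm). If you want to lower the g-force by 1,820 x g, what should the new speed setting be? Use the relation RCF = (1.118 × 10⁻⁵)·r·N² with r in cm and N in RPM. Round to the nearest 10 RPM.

N₂ ≈ 4880 RPM

r = 183 mm = 18.3 cm
Current RCF = 1.118 × 10⁻⁵ × 18.3 × (5720)² = 1.118 × 10⁻⁵ × 18.3 × 32,718,400 ≈ 6,694 × g
Target RCF = 6,694 − 1,820 = 4,874 × g
N² = 4,874 / (20.4594 × 10⁻⁵) = 23,822,791
N ≈ √23,822,791 ≈ 4,880.9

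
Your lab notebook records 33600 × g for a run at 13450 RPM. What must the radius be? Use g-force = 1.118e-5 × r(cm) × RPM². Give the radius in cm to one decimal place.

≈ 16.6 cm

33600 = 1.118 × 10⁻⁵ × r × (13450)²
r = 33600 / (1.118 × 10⁻⁵ × 180,902,500) = 33600 / 2022.49 ≈ 16.613 cm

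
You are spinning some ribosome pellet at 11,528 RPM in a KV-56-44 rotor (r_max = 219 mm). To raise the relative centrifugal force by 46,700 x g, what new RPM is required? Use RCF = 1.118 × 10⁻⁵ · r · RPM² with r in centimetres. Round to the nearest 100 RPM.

N₂ ≈ 18000 RPM

r = 219 mm = 21.9 cm
Current RCF = 1.118 × 10⁻⁵ × 21.9 × (11528)² = 1.118 × 10⁻⁵ × 21.9 × 132,894,784 ≈ 32,538.2 × g
Target RCF = 32,538.2 + 46,700 = 79,238.2 × g
N² = 79,238.2 / (24.4842 × 10⁻⁵) = 323,629,933
N ≈ √323,629,933 ≈ 17,989.7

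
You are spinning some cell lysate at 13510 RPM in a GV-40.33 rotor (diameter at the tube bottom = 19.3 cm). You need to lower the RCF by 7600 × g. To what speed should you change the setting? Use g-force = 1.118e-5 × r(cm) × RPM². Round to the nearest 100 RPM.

r = 19.3 / 2 = 9.65 cm
Current RCF = 1.118 × 10⁻⁵ × 9.65 × (13510)² = 1.118 × 10⁻⁵ × 9.65 × 182,520,100 ≈ 19,691.5 × g
Target RCF = 19,691.5 − 7,600 = 12,091.5 × g
N² = 12,091.5 / (10.7887 × 10⁻⁵) = 112,075,598
N ≈ √112,075,598 ≈ 10,586.6

≈ 10600 RPM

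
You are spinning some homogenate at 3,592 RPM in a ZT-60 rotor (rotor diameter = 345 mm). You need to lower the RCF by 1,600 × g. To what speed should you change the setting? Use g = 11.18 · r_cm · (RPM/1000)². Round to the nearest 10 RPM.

r = 345 mm / 2 = 172.5 mm = 17.25 cm
Current RCF = 11.18 × 17.25 × (3.592)² = 11.18 × 17.25 × 12.902464 ≈ 2,488.3 × g
Target RCF = 2,488.3 − 1,600 = 888.3 × g
(N/1000)² = 888.3 / 192.855 = 4.606051
N = 1000 × √4.606051 ≈ 2,146.2

N₂ ≈ 2150 RPM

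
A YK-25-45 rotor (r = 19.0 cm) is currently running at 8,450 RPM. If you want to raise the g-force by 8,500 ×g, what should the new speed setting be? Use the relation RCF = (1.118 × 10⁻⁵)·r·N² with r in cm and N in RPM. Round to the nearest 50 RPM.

Current RCF = 1.118 × 10⁻⁵ × 19 × (8450)² = 1.118 × 10⁻⁵ × 19 × 71,402,500 ≈ 15,167.3 × g
Target RCF = 15,167.3 + 8,500 = 23,667.3 × g
N² = 23,667.3 / (21.242 × 10⁻⁵) = 111,417,475
N ≈ √111,417,475 ≈ 10,555.4

≈ 10550 RPM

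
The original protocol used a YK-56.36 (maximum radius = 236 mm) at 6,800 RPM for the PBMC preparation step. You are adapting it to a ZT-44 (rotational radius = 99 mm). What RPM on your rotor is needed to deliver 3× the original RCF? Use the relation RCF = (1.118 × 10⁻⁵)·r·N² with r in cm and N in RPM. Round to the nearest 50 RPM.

≈ 18200 RPM

Original rotor: r = 236 mm = 23.6 cm
RCF_original = 1.118 × 10⁻⁵ × 23.6 × (6800)² = 1.118 × 10⁻⁵ × 23.6 × 46,240,000 ≈ 12,200.3 × g
Target RCF = 3 × 12,200.3 ≈ 36,600.9 × g
Your rotor: r = 99 mm = 9.9 cm
36,600.9 = 1.118 × 10⁻⁵ × 9.9 × N²
N² = 36,600.9 / (11.0682 × 10⁻⁵) = 330,685,206
N ≈ √330,685,206 ≈ 18,184.8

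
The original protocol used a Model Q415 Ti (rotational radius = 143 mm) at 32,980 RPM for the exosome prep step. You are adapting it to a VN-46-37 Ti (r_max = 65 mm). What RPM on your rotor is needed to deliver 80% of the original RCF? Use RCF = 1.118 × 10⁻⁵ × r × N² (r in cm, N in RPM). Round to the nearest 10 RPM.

43750 RPM

Original rotor: r = 143 mm = 14.3 cm
RCF = 1.118 × 10⁻⁵ × r × N²
RCF_original = 1.118 × 10⁻⁵ × 14.3 × (32980)² = 1.118 × 10⁻⁵ × 14.3 × 1,087,680,400 ≈ 173,891.8 × g
Target RCF = 0.8 × 173,891.8 ≈ 139,113.4 × g
Your rotor: r = 65 mm = 6.5 cm
139,113.4 = 1.118 × 10⁻⁵ × 6.5 × N²
N² = 139,113.4 / (7.267 × 10⁻⁵) = 1,914,316,774
N ≈ √1,914,316,774 ≈ 43,752.9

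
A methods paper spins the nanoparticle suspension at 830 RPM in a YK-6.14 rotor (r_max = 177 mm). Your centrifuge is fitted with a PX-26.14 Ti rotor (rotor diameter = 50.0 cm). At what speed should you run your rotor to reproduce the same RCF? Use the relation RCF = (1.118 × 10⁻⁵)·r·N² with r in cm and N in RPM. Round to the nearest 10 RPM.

≈ 700 RPM

Original rotor: r = 177 mm = 17.7 cm
RCF_original = 1.118 × 10⁻⁵ × 17.7 × (830)² = 1.118 × 10⁻⁵ × 17.7 × 688,900 ≈ 136.3 × g
Your rotor: r = 50.0 / 2 = 25 cm
136.3 = 1.118 × 10⁻⁵ × 25 × N²
N² = 136.3 / (27.95 × 10⁻⁵) = 487,657
N ≈ √487,657 ≈ 698.3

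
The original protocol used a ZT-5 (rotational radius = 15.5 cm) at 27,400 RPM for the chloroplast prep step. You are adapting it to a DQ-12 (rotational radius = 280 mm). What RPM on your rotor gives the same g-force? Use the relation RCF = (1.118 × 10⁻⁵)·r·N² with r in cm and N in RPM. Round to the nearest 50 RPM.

RCF_original = 1.118 × 10⁻⁵ × 15.5 × (27400)² = 1.118 × 10⁻⁵ × 15.5 × 750,760,000 ≈ 130,099.2 × g
Your rotor: r = 280 mm = 28.0 cm
130,099.2 = 1.118 × 10⁻⁵ × 28 × N²
N² = 130,099.2 / (31.304 × 10⁻⁵) = 415,599,284
N ≈ √415,599,284 ≈ 20,386.3

20400 RPM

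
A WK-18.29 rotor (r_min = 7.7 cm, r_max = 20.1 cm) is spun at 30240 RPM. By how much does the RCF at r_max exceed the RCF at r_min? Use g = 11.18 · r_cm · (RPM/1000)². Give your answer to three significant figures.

RCF_max = 11.18 × 20.1 × (30.24)² = 11.18 × 20.1 × 914.4576 ≈ 205,495.1 × g
RCF_min = 11.18 × 7.7 × (30.24)² = 11.18 × 7.7 × 914.4576 ≈ 78,722 × g
ΔRCF = 205,495.1 − 78,722 = 126,773.1

≈ 127000 ×g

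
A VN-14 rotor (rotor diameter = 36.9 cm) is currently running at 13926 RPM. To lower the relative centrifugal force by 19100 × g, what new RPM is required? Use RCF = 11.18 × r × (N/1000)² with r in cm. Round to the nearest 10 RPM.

≈ 10070 RPM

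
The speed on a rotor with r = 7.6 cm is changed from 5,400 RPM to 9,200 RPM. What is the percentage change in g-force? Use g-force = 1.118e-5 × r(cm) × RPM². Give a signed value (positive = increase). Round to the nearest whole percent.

+190%

RCF ∝ N², so the ratio is (9200/5400)² = (1.703704)² = 2.9026.
Change = 2.9026 − 1 = +1.9026 → +190.3%.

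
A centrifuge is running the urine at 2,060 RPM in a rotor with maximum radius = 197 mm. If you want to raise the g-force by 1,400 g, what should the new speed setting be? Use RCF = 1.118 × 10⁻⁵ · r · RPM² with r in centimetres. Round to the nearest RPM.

r = 197 mm = 19.7 cm
Current RCF = 1.118 × 10⁻⁵ × 19.7 × (2060)² = 1.118 × 10⁻⁵ × 19.7 × 4,243,600 ≈ 934.6 × g
Target RCF = 934.6 + 1,400 = 2,334.6 × g
N² = 2,334.6 / (22.0246 × 10⁻⁵) = 10,599,965
N ≈ √10,599,965 ≈ 3,255.8

≈ 3256 RPM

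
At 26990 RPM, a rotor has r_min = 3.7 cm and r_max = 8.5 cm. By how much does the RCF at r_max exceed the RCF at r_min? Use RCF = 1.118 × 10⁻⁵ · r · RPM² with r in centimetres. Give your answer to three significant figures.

≈ 39100 ×g

RCF_max = 1.118 × 10⁻⁵ × 8.5 × (26990)² = 1.118 × 10⁻⁵ × 8.5 × 728,460,100 ≈ 69,225.6 × g
RCF_min = 1.118 × 10⁻⁵ × 3.7 × (26990)² = 1.118 × 10⁻⁵ × 3.7 × 728,460,100 ≈ 30,133.5 × g
ΔRCF = 69,225.6 − 30,133.5 = 39,092.1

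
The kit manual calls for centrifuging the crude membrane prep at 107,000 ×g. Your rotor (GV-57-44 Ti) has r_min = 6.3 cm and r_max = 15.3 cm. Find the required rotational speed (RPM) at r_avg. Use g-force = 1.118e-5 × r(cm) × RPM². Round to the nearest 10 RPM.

≈ 29770 RPM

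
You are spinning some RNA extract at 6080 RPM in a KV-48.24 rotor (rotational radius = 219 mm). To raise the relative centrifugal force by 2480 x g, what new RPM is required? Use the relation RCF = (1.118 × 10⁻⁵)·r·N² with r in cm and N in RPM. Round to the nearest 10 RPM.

6860 RPM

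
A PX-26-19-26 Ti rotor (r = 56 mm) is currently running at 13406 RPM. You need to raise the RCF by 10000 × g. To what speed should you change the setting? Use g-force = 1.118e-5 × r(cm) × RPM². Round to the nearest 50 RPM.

N₂ ≈ 18400 RPM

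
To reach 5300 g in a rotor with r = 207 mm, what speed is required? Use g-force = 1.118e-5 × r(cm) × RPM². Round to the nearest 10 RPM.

r = 207 mm = 20.7 cm
RCF = 1.118 × 10⁻⁵ × r × N²
5,300 = 1.118 × 10⁻⁵ × 20.7 × N²
N² = 5,300 / (23.1426 × 10⁻⁵) = 22,901,489
N ≈ √22,901,489 ≈ 4,785.6

N ≈ 4790 RPM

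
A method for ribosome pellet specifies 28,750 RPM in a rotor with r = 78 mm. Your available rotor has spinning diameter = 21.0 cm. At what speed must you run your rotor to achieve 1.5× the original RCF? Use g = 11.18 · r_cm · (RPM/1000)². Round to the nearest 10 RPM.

30350 RPM

Original rotor: r = 78 mm = 7.8 cm
RCF = 11.18 × r × (N/1000)²
RCF_original = 11.18 × 7.8 × (28.75)² = 11.18 × 7.8 × 826.5625 ≈ 72,079.6 × g
Target RCF = 1.5 × 72,079.6 ≈ 108,119.4 × g
Your rotor: r = 21.0 / 2 = 10.5 cm
108,119.4 = 11.18 × 10.5 × (N/1000)²
(N/1000)² = 108,119.4 / 117.39 = 921.0273
N = 1000 × √921.0273 ≈ 30,348.4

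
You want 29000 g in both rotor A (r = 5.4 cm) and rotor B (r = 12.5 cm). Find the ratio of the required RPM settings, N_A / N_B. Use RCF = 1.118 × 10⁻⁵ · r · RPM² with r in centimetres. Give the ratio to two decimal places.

At fixed RCF, N ∝ 1/√r, so N_A/N_B = √(r_B/r_A) = √(12.5/5.4) = √2.314815 = 1.5215.

1.52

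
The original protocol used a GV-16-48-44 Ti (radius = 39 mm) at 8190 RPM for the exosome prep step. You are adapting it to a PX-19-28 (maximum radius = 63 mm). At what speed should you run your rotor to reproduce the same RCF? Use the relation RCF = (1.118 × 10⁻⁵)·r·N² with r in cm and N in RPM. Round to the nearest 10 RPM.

6440 RPM

Original rotor: r = 39 mm = 3.9 cm
RCF = 1.118 × 10⁻⁵ × r × N²
RCF_original = 1.118 × 10⁻⁵ × 3.9 × (8190)² = 1.118 × 10⁻⁵ × 3.9 × 67,076,100 ≈ 2,924.7 × g
Your rotor: r = 63 mm = 6.3 cm
2,924.7 = 1.118 × 10⁻⁵ × 6.3 × N²
N² = 2,924.7 / (7.0434 × 10⁻⁵) = 41,523,980
N ≈ √41,523,980 ≈ 6,443.9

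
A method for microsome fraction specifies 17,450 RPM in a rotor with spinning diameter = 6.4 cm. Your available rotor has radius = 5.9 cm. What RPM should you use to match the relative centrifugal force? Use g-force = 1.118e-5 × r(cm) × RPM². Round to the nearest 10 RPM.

Original rotor: r = 6.4 / 2 = 3.2 cm
RCF = 1.118 × 10⁻⁵ × r × N²
RCF_original = 1.118 × 10⁻⁵ × 3.2 × (17450)² = 1.118 × 10⁻⁵ × 3.2 × 304,502,500 ≈ 10,893.9 × g
10,893.9 = 1.118 × 10⁻⁵ × 5.9 × N²
N² = 10,893.9 / (6.5962 × 10⁻⁵) = 165,154,180
N ≈ √165,154,180 ≈ 12,851.2

≈ 12850 RPM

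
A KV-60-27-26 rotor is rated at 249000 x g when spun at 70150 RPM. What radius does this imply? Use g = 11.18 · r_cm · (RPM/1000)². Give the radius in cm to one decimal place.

249000 = 11.18 × r × (70.15)²
r = 249000 / (11.18 × 4921.0225) = 249000 / 55017.03 ≈ 4.526 cm

r ≈ 4.5 cm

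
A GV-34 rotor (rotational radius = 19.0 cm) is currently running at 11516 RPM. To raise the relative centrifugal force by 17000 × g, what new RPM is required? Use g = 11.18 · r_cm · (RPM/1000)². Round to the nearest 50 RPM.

≈ 14600 RPM

Current RCF = 11.18 × 19 × (11.516)² = 11.18 × 19 × 132.618256 ≈ 28,170.8 × g
Target RCF = 28,170.8 + 17,000 = 45,170.8 × g
(N/1000)² = 45,170.8 / 212.42 = 212.6485
N = 1000 × √212.6485 ≈ 14,582.5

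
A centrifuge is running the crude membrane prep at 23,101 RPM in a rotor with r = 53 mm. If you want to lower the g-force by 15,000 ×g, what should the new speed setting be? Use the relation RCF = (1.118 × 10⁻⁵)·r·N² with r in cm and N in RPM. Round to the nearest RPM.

≈ 16748 RPM

r = 53 mm = 5.3 cm
Current RCF = 1.118 × 10⁻⁵ × 5.3 × (23101)² = 1.118 × 10⁻⁵ × 5.3 × 533,656,201 ≈ 31,621.3 × g
Target RCF = 31,621.3 − 15,000 = 16,621.3 × g
N² = 16,621.3 / (5.9254 × 10⁻⁵) = 280,509,333
N ≈ √280,509,333 ≈ 16,748.4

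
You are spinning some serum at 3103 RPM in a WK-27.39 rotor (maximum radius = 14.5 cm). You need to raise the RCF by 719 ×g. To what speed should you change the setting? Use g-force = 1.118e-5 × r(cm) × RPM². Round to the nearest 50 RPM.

Current RCF = 1.118 × 10⁻⁵ × 14.5 × (3103)² = 1.118 × 10⁻⁵ × 14.5 × 9,628,609 ≈ 1,560.9 × g
Target RCF = 1,560.9 + 719 = 2,279.9 × g
N² = 2,279.9 / (16.211 × 10⁻⁵) = 14,063,907
N ≈ √14,063,907 ≈ 3,750.2

3750 RPM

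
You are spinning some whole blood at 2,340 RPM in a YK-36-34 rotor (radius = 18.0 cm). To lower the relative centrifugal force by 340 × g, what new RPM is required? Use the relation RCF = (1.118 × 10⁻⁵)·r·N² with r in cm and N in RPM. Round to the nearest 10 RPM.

≈ 1950 RPM

Current RCF = 1.118 × 10⁻⁵ × 18 × (2340)² = 1.118 × 10⁻⁵ × 18 × 5,475,600 ≈ 1,101.9 × g
Target RCF = 1,101.9 − 340 = 761.9 × g
N² = 761.9 / (20.124 × 10⁻⁵) = 3,786,027
N ≈ √3,786,027 ≈ 1,945.8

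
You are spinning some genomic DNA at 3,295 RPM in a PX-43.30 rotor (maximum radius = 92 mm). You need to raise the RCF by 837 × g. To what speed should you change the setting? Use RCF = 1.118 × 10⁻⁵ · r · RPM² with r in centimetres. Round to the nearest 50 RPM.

4350 RPM

r = 92 mm = 9.2 cm
Current RCF = 1.118 × 10⁻⁵ × 9.2 × (3295)² = 1.118 × 10⁻⁵ × 9.2 × 10,857,025 ≈ 1,116.7 × g
Target RCF = 1,116.7 + 837 = 1,953.7 × g
N² = 1,953.7 / (10.2856 × 10⁻⁵) = 18,994,517
N ≈ √18,994,517 ≈ 4,358.3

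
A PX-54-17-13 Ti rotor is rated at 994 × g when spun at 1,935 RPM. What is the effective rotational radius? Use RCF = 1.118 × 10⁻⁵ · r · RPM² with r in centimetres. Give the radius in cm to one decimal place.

994 = 1.118 × 10⁻⁵ × r × (1935)²
r = 994 / (1.118 × 10⁻⁵ × 3,744,225) = 994 / 41.86044 ≈ 23.746 cm

≈ 23.7 cm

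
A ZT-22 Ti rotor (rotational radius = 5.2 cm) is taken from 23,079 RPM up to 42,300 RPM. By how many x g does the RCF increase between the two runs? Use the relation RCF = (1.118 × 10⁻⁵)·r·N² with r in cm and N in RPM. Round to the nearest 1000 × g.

73000 x g

RCF₁ = 1.118 × 10⁻⁵ × 5.2 × (23079)² = 1.118 × 10⁻⁵ × 5.2 × 532,640,241 ≈ 30,965.6 × g
RCF₂ = 1.118 × 10⁻⁵ × 5.2 × (42300)² = 1.118 × 10⁻⁵ × 5.2 × 1,789,290,000 ≈ 104,022.2 × g
Increase = 104,022.2 − 30,965.6 = 73,056.6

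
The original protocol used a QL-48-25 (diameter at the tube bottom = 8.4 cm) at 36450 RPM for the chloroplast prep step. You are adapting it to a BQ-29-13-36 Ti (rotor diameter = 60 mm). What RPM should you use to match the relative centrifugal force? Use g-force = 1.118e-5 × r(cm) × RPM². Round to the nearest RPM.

Original rotor: r = 8.4 / 2 = 4.2 cm
RCF = 1.118 × 10⁻⁵ × r × N²
RCF_original = 1.118 × 10⁻⁵ × 4.2 × (36450)² = 1.118 × 10⁻⁵ × 4.2 × 1,328,602,500 ≈ 62,385.9 × g
Your rotor: r = 60 mm / 2 = 30 mm = 3 cm
62,385.9 = 1.118 × 10⁻⁵ × 3 × N²
N² = 62,385.9 / (3.354 × 10⁻⁵) = 1,860,044,723
N ≈ √1,860,044,723 ≈ 43,128.2

43128 RPM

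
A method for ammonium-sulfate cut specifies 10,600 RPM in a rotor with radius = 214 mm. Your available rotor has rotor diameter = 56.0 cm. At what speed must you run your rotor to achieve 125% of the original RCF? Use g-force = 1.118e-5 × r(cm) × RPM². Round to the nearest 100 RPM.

10400 RPM

Original rotor: r = 214 mm = 21.4 cm
RCF_original = 1.118 × 10⁻⁵ × 21.4 × (10600)² = 1.118 × 10⁻⁵ × 21.4 × 112,360,000 ≈ 26,882.4 × g
Target RCF = 1.25 × 26,882.4 ≈ 33,603 × g
Your rotor: r = 56.0 / 2 = 28 cm
33,603 = 1.118 × 10⁻⁵ × 28 × N²
N² = 33,603 / (31.304 × 10⁻⁵) = 107,344,109
N ≈ √107,344,109 ≈ 10,360.7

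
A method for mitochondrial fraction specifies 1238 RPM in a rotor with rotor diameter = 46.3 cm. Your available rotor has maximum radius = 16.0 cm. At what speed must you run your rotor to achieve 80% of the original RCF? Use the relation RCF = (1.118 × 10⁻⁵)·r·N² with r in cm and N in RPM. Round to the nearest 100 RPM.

1300 RPM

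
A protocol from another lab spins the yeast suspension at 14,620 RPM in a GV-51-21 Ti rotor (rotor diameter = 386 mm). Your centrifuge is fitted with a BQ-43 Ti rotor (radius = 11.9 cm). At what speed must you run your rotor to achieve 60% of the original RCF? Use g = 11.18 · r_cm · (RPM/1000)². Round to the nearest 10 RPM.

Original rotor: r = 386 mm / 2 = 193 mm = 19.3 cm
RCF = 11.18 × r × (N/1000)²
RCF_original = 11.18 × 19.3 × (14.62)² = 11.18 × 19.3 × 213.7444 ≈ 46,120.5 × g
Target RCF = 0.6 × 46,120.5 ≈ 27,672.3 × g
27,672.3 = 11.18 × 11.9 × (N/1000)²
(N/1000)² = 27,672.3 / 133.042 = 207.9967
N = 1000 × √207.9967 ≈ 14,422.1

14420 RPM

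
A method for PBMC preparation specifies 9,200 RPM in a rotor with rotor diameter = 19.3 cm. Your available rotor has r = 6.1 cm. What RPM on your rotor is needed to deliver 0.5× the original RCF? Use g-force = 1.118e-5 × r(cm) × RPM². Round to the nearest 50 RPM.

Original rotor: r = 19.3 / 2 = 9.65 cm
RCF = 1.118 × 10⁻⁵ × r × N²
RCF_original = 1.118 × 10⁻⁵ × 9.65 × (9200)² = 1.118 × 10⁻⁵ × 9.65 × 84,640,000 ≈ 9,131.6 × g
Target RCF = 0.5 × 9,131.6 ≈ 4,565.8 × g
4,565.8 = 1.118 × 10⁻⁵ × 6.1 × N²
N² = 4,565.8 / (6.8198 × 10⁻⁵) = 66,949,177
N ≈ √66,949,177 ≈ 8,182.2

8200 RPM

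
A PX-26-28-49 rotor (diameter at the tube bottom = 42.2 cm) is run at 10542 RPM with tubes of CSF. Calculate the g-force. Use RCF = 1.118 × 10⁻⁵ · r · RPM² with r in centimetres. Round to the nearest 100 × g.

26200 g

r = 42.2 / 2 = 21.1 cm
RCF = 1.118 × 10⁻⁵ × r × N²
RCF = 1.118 × 10⁻⁵ × 21.1 × (10542)² = 1.118 × 10⁻⁵ × 21.1 × 111,133,764 ≈ 26,216.2 × g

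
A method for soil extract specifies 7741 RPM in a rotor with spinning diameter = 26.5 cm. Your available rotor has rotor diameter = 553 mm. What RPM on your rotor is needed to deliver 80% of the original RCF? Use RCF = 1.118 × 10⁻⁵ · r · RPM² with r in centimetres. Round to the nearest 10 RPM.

Original rotor: r = 26.5 / 2 = 13.25 cm
RCF_original = 1.118 × 10⁻⁵ × 13.25 × (7741)² = 1.118 × 10⁻⁵ × 13.25 × 59,923,081 ≈ 8,876.7 × g
Target RCF = 0.8 × 8,876.7 ≈ 7,101.4 × g
Your rotor: r = 553 mm / 2 = 276.5 mm = 27.65 cm
7,101.4 = 1.118 × 10⁻⁵ × 27.65 × N²
N² = 7,101.4 / (30.9127 × 10⁻⁵) = 22,972,435
N ≈ √22,972,435 ≈ 4,793.0

≈ 4790 RPM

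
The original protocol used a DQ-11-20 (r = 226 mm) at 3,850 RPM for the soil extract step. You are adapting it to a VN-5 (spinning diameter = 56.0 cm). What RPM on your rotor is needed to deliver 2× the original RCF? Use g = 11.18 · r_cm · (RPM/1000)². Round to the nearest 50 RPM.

4900 RPM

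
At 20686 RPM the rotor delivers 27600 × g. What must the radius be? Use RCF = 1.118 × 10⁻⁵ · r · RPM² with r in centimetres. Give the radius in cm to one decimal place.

27600 = 1.118 × 10⁻⁵ × r × (20686)²
r = 27600 / (1.118 × 10⁻⁵ × 427,910,596) = 27600 / 4784.04 ≈ 5.769 cm

5.8 cm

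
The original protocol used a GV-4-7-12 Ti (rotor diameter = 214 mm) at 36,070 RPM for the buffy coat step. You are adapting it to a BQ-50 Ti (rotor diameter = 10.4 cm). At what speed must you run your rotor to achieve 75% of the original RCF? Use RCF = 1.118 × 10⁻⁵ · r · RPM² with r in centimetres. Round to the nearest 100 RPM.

44800 RPM

Original rotor: r = 214 mm / 2 = 107 mm = 10.7 cm
RCF_original = 1.118 × 10⁻⁵ × 10.7 × (36070)² = 1.118 × 10⁻⁵ × 10.7 × 1,301,044,900 ≈ 155,638.8 × g
Target RCF = 0.75 × 155,638.8 ≈ 116,729.1 × g
Your rotor: r = 10.4 / 2 = 5.2 cm
116,729.1 = 1.118 × 10⁻⁵ × 5.2 × N²
N² = 116,729.1 / (5.8136 × 10⁻⁵) = 2,007,862,598
N ≈ √2,007,862,598 ≈ 44,809.2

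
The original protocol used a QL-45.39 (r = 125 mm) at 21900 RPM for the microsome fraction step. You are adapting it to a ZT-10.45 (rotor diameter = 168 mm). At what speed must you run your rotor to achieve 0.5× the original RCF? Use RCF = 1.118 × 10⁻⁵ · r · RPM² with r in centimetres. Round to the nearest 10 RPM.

18890 RPM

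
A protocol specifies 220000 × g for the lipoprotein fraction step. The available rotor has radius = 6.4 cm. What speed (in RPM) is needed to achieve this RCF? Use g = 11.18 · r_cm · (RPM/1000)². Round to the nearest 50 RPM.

220,000 = 11.18 × 6.4 × (N/1000)²
(N/1000)² = 220,000 / 71.552 = 3074.687
N = 1000 × √3074.687 ≈ 55,449.9

55450 RPM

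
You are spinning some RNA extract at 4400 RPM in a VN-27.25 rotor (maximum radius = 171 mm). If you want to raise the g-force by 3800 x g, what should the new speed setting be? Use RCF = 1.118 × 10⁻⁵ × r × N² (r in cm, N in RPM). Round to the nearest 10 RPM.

6260 RPM

r = 171 mm = 17.1 cm
Current RCF = 1.118 × 10⁻⁵ × 17.1 × (4400)² = 1.118 × 10⁻⁵ × 17.1 × 19,360,000 ≈ 3,701.2 × g
Target RCF = 3,701.2 + 3,800 = 7,501.2 × g
N² = 7,501.2 / (19.1178 × 10⁻⁵) = 39,236,732
N ≈ √39,236,732 ≈ 6,263.9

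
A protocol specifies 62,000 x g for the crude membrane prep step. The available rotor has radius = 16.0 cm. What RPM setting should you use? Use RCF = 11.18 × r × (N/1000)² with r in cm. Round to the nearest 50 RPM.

18600 RPM

62,000 = 11.18 × 16 × (N/1000)²
(N/1000)² = 62,000 / 178.88 = 346.6011
N = 1000 × √346.6011 ≈ 18,617.2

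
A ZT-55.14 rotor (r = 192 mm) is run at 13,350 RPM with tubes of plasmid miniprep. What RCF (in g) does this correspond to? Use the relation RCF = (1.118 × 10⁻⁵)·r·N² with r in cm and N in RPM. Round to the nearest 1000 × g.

r = 192 mm = 19.2 cm
RCF = 1.118 × 10⁻⁵ × r × N²
RCF = 1.118 × 10⁻⁵ × 19.2 × (13350)² = 1.118 × 10⁻⁵ × 19.2 × 178,222,500 ≈ 38,256.5 × g

38000 g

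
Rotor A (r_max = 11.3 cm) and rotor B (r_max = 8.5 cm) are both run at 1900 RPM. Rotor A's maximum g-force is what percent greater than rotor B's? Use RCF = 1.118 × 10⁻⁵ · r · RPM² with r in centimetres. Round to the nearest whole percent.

33%

At equal RPM, RCF scales linearly with r: ratio = 11.3 / 8.5 = 1.3294.
So rotor A delivers 32.9% more g-force.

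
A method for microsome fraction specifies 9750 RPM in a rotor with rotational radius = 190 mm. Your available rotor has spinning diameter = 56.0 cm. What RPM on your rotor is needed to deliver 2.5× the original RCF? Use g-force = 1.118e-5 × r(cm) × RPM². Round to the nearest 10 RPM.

≈ 12700 RPM

Original rotor: r = 190 mm = 19.0 cm
RCF = 1.118 × 10⁻⁵ × r × N²
RCF_original = 1.118 × 10⁻⁵ × 19 × (9750)² = 1.118 × 10⁻⁵ × 19 × 95,062,500 ≈ 20,193.2 × g
Target RCF = 2.5 × 20,193.2 ≈ 50,483 × g
Your rotor: r = 56.0 / 2 = 28 cm
50,483 = 1.118 × 10⁻⁵ × 28 × N²
N² = 50,483 / (31.304 × 10⁻⁵) = 161,266,931
N ≈ √161,266,931 ≈ 12,699.1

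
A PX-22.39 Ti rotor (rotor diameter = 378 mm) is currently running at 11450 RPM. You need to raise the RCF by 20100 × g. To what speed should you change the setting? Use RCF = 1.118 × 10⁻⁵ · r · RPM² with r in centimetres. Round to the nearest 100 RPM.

15000 RPM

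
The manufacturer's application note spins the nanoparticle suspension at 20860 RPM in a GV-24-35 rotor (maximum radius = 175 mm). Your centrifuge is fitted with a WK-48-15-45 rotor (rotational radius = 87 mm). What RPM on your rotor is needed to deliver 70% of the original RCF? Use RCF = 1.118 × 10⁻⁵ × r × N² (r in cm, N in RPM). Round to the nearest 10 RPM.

Original rotor: r = 175 mm = 17.5 cm
RCF_original = 1.118 × 10⁻⁵ × 17.5 × (20860)² = 1.118 × 10⁻⁵ × 17.5 × 435,139,600 ≈ 85,135.1 × g
Target RCF = 0.7 × 85,135.1 ≈ 59,594.6 × g
Your rotor: r = 87 mm = 8.7 cm
59,594.6 = 1.118 × 10⁻⁵ × 8.7 × N²
N² = 59,594.6 / (9.7266 × 10⁻⁵) = 612,697,140
N ≈ √612,697,140 ≈ 24,752.7

≈ 24750 RPM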